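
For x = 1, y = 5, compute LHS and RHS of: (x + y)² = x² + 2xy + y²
LHS = (1 + 5)² = 36
RHS = 1² + 2·1·5 + 5² = 36

LHS = RHS: the two sides agree.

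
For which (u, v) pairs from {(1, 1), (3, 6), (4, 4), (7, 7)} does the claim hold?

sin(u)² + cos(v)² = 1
(1, 1), (4, 4), (7, 7)

Testing each pair:
(1, 1): LHS = cos(1)² + sin(1)² = 1, RHS = 1 → holds
(3, 6): LHS = sin(3)² + cos(6)² ≈ 0.9418, RHS = 1 → fails
(4, 4): LHS = cos(4)² + sin(4)² = 1, RHS = 1 → holds
(7, 7): LHS = sin(7)² + cos(7)² = 1, RHS = 1 → holds

3 of 4 pairs satisfy the claim.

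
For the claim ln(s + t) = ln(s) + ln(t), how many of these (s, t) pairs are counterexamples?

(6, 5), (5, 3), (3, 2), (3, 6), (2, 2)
4

Testing each pair:
(6, 5): LHS = ln(11) ≈ 2.398, RHS = ln(5) + ln(6) ≈ 3.401 → counterexample
(5, 3): LHS = ln(8) ≈ 2.079, RHS = ln(3) + ln(5) ≈ 2.708 → counterexample
(3, 2): LHS = ln(5) ≈ 1.609, RHS = ln(2) + ln(3) ≈ 1.792 → counterexample
(3, 6): LHS = ln(9) ≈ 2.197, RHS = ln(3) + ln(6) ≈ 2.89 → counterexample
(2, 2): LHS = ln(4) ≈ 1.386, RHS = 2·ln(2) ≈ 1.386 → satisfies claim

That makes 4 counterexamples.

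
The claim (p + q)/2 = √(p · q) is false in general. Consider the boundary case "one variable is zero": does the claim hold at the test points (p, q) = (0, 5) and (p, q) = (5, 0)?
No, fails at both test points

At (0, 5): LHS = 5/2 ≠ RHS = 0
At (5, 0): LHS = 5/2 ≠ RHS = 0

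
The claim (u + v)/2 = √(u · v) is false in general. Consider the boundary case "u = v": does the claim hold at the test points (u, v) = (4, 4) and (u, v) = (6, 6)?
At (4, 4): LHS = 4, RHS = 4 → equal
At (6, 6): LHS = 6, RHS = 6 → equal

So the claim does hold at both of these boundary points, even though it is not an identity.

Answer: Yes, holds at both test points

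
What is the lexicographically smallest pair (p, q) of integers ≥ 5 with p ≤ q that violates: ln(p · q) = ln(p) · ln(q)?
(p, q) = (5, 5)

Substituting (5, 5) into the claim:
LHS = ln(5 · 5) = ln(25) ≈ 3.219
RHS = ln(5) · ln(5) = ln(5)² ≈ 2.59

Since LHS ≠ RHS, this pair disproves the claim, and no lexicographically smaller pair (p ≤ q, integers ≥ 5) does.

For instance (5, 6) is also a counterexample (LHS = ln(30) ≈ 3.401, RHS = ln(5)·ln(6) ≈ 2.884), but it's lexicographically larger.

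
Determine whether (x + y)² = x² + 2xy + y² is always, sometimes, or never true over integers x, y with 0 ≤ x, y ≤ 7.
Always true

The identity holds for every pair in the range. For instance at (x, y) = (4, 4): both sides equal 64.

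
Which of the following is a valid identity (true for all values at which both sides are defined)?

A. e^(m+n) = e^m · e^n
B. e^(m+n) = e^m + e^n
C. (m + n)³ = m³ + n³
A

A: holds — e.g. at (6, 7), both sides equal e^13 ≈ 442413.4.
B: fails at (6, 7) — LHS = e^13 ≈ 442413.4, RHS = e^6 + e^7 ≈ 1500.
C: fails at (2, 5) — LHS = 343, RHS = 133.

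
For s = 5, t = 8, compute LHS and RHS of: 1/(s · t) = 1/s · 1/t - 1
LHS = 1/(5 · 8) = 1/40
RHS = 1/5 · 1/8 - 1 = -39/40

LHS ≠ RHS, so the equation does not hold here.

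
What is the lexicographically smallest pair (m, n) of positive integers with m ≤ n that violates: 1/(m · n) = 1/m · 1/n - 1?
Substituting (1, 1) into the claim:
LHS = 1/(1 · 1) = 1
RHS = 1/1 · 1/1 - 1 = 0

Since LHS ≠ RHS, this pair disproves the claim, and no lexicographically smaller pair (m ≤ n, positive integers) does.

For instance (2, 3) is also a counterexample (LHS = 1/6, RHS = -5/6), but it's lexicographically larger.

Answer: (m, n) = (1, 1)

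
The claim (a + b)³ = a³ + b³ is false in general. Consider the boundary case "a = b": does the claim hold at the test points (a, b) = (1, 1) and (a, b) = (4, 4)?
No, fails at both test points

At (1, 1): LHS = 8 ≠ RHS = 2
At (4, 4): LHS = 512 ≠ RHS = 128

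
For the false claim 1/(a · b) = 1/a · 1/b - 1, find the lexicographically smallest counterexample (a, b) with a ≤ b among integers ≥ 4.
(a, b) = (4, 4)

Substituting (4, 4) into the claim:
LHS = 1/(4 · 4) = 1/16
RHS = 1/4 · 1/4 - 1 = -15/16

Since LHS ≠ RHS, this pair disproves the claim, and no lexicographically smaller pair (a ≤ b, integers ≥ 4) does.

For instance (8, 11) is also a counterexample (LHS = 1/88, RHS = -87/88), but it's lexicographically larger.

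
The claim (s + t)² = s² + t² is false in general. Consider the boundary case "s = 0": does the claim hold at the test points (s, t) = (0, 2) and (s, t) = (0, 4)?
At (0, 2): LHS = 4, RHS = 4 → equal
At (0, 4): LHS = 16, RHS = 16 → equal

So the claim does hold at both of these boundary points, even though it is not an identity.

Answer: Yes, holds at both test points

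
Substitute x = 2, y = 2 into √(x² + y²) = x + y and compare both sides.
LHS = √(2² + 2²) = 2·√(2) ≈ 2.828
RHS = 2 + 2 = 4

LHS ≠ RHS (they differ by about 1.172), so the equation does not hold here.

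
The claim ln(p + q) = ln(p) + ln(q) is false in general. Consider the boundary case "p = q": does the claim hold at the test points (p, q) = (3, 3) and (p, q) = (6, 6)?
No, fails at both test points

At (3, 3): LHS = ln(6) ≈ 1.792 ≠ RHS = 2·ln(3) ≈ 2.197
At (6, 6): LHS = ln(12) ≈ 2.485 ≠ RHS = 2·ln(6) ≈ 3.584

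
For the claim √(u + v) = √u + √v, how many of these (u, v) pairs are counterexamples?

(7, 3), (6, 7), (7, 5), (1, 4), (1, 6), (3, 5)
6

Testing each pair:
(7, 3): LHS = √(10) ≈ 3.162, RHS = √(3) + √(7) ≈ 4.378 → counterexample
(6, 7): LHS = √(13) ≈ 3.606, RHS = √(6) + √(7) ≈ 5.095 → counterexample
(7, 5): LHS = 2·√(3) ≈ 3.464, RHS = √(5) + √(7) ≈ 4.882 → counterexample
(1, 4): LHS = √(5) ≈ 2.236, RHS = 3 → counterexample
(1, 6): LHS = √(7) ≈ 2.646, RHS = 1 + √(6) ≈ 3.449 → counterexample
(3, 5): LHS = 2·√(2) ≈ 2.828, RHS = √(3) + √(5) ≈ 3.968 → counterexample

That makes 6 counterexamples.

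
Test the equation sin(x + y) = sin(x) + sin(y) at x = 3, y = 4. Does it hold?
Substituting x = 3, y = 4:

LHS = sin(3 + 4) = sin(7) ≈ 0.657
RHS = sin(3) + sin(4) ≈ -0.6157

LHS ≠ RHS, so the equation does not hold at this point.

Answer: Fails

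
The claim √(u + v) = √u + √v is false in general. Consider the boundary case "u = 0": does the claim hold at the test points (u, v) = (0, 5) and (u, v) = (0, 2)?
At (0, 5): LHS = √(5) ≈ 2.236, RHS = √(5) ≈ 2.236 → equal
At (0, 2): LHS = √(2) ≈ 1.414, RHS = √(2) ≈ 1.414 → equal

So the claim does hold at both of these boundary points, even though it is not an identity.

Answer: Yes, holds at both test points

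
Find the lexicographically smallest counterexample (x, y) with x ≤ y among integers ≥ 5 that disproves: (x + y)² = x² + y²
Substituting (5, 5) into the claim:
LHS = (5 + 5)² = 100
RHS = 5² + 5² = 50

Since LHS ≠ RHS, this pair disproves the claim, and no lexicographically smaller pair (x ≤ y, integers ≥ 5) does.

For instance (6, 9) is also a counterexample (LHS = 225, RHS = 117), but it's lexicographically larger.

Answer: (x, y) = (5, 5)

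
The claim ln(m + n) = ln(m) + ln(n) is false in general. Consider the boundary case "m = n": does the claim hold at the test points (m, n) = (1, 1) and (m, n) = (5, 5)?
No, fails at both test points

At (1, 1): LHS = ln(2) ≈ 0.6931 ≠ RHS = 0
At (5, 5): LHS = ln(10) ≈ 2.303 ≠ RHS = 2·ln(5) ≈ 3.219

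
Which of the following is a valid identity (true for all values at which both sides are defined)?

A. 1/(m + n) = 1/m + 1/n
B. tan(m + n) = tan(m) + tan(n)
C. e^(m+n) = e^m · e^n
C

A: fails at (2, 5) — LHS = 1/7, RHS = 7/10.
B: fails at (6, 7) — LHS = tan(13) ≈ 0.463, RHS = tan(6) + tan(7) ≈ 0.5804.
C: holds — e.g. at (2, 7), both sides equal e^9 ≈ 8103.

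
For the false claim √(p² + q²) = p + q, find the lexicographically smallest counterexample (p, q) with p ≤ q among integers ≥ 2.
Substituting (2, 2) into the claim:
LHS = √(2² + 2²) = 2·√(2) ≈ 2.828
RHS = 2 + 2 = 4

Since LHS ≠ RHS, this pair disproves the claim, and no lexicographically smaller pair (p ≤ q, integers ≥ 2) does.

For instance (2, 9) is also a counterexample (LHS = √(85) ≈ 9.22, RHS = 11), but it's lexicographically larger.

Answer: (p, q) = (2, 2)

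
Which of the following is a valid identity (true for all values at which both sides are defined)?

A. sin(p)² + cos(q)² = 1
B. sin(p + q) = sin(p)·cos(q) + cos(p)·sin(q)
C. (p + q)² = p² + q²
B

A: fails at (1, 3) — LHS = sin(1)² + cos(3)² ≈ 1.688, RHS = 1.
B: holds — e.g. at (1, 1), both sides equal sin(2) ≈ 0.9093.
C: fails at (2, 3) — LHS = 25, RHS = 13.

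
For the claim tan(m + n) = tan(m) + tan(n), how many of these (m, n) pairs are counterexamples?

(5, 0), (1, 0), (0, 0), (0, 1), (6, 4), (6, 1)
Testing each pair:
(5, 0): LHS = tan(5) ≈ -3.381, RHS = tan(5) ≈ -3.381 → satisfies claim
(1, 0): LHS = tan(1) ≈ 1.557, RHS = tan(1) ≈ 1.557 → satisfies claim
(0, 0): LHS = 0, RHS = 0 → satisfies claim
(0, 1): LHS = tan(1) ≈ 1.557, RHS = tan(1) ≈ 1.557 → satisfies claim
(6, 4): LHS = tan(10) ≈ 0.6484, RHS = tan(6) + tan(4) ≈ 0.8668 → counterexample
(6, 1): LHS = tan(7) ≈ 0.8714, RHS = tan(6) + tan(1) ≈ 1.266 → counterexample

That makes 2 counterexamples.

Answer: 2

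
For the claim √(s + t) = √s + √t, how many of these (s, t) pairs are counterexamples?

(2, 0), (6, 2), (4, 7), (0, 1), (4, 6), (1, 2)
4

Testing each pair:
(2, 0): LHS = √(2) ≈ 1.414, RHS = √(2) ≈ 1.414 → satisfies claim
(6, 2): LHS = 2·√(2) ≈ 2.828, RHS = √(2) + √(6) ≈ 3.864 → counterexample
(4, 7): LHS = √(11) ≈ 3.317, RHS = 2 + √(7) ≈ 4.646 → counterexample
(0, 1): LHS = 1, RHS = 1 → satisfies claim
(4, 6): LHS = √(10) ≈ 3.162, RHS = 2 + √(6) ≈ 4.449 → counterexample
(1, 2): LHS = √(3) ≈ 1.732, RHS = 1 + √(2) ≈ 2.414 → counterexample

That makes 4 counterexamples.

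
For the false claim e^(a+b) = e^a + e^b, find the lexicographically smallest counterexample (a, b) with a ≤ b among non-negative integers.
(a, b) = (0, 0)

Substituting (0, 0) into the claim:
LHS = e^(0+0) = 1
RHS = e^0 + e^0 = 2

Since LHS ≠ RHS, this pair disproves the claim, and no lexicographically smaller pair (a ≤ b, non-negative integers) does.

For instance (4, 7) is also a counterexample (LHS = e^11 ≈ 59874.1, RHS = e^4 + e^7 ≈ 1151), but it's lexicographically larger.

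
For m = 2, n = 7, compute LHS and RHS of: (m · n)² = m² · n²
LHS = (2 · 7)² = 196
RHS = 2² · 7² = 196

LHS = RHS: the two sides agree.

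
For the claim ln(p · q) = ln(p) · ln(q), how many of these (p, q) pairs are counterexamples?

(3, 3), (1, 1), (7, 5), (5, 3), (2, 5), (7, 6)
Testing each pair:
(3, 3): LHS = ln(9) ≈ 2.197, RHS = ln(3)² ≈ 1.207 → counterexample
(1, 1): LHS = 0, RHS = 0 → satisfies claim
(7, 5): LHS = ln(35) ≈ 3.555, RHS = ln(5)·ln(7) ≈ 3.132 → counterexample
(5, 3): LHS = ln(15) ≈ 2.708, RHS = ln(3)·ln(5) ≈ 1.768 → counterexample
(2, 5): LHS = ln(10) ≈ 2.303, RHS = ln(2)·ln(5) ≈ 1.116 → counterexample
(7, 6): LHS = ln(42) ≈ 3.738, RHS = ln(6)·ln(7) ≈ 3.487 → counterexample

That makes 5 counterexamples.

Answer: 5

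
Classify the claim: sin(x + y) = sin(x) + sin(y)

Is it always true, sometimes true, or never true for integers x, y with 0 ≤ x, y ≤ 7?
Sometimes true

It holds at (x, y) = (1, 0) (both sides equal sin(1) ≈ 0.8415), but fails at (x, y) = (7, 2) (LHS = sin(9) ≈ 0.4121, RHS = sin(7) + sin(2) ≈ 1.566).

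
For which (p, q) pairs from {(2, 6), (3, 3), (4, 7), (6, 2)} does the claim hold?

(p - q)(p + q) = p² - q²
Testing each pair:
(2, 6): LHS = -32, RHS = -32 → holds
(3, 3): LHS = 0, RHS = 0 → holds
(4, 7): LHS = -33, RHS = -33 → holds
(6, 2): LHS = 32, RHS = 32 → holds

Every pair satisfies the claim.

Answer: All pairs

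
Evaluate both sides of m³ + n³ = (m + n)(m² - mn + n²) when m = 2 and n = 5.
LHS = 2³ + 5³ = 133
RHS = (2 + 5)(2² - 2·5 + 5²) = 133

LHS = RHS: the two sides agree.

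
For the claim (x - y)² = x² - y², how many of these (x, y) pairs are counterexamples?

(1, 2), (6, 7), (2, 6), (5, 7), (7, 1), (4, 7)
6

Testing each pair:
(1, 2): LHS = 1, RHS = -3 → counterexample
(6, 7): LHS = 1, RHS = -13 → counterexample
(2, 6): LHS = 16, RHS = -32 → counterexample
(5, 7): LHS = 4, RHS = -24 → counterexample
(7, 1): LHS = 36, RHS = 48 → counterexample
(4, 7): LHS = 9, RHS = -33 → counterexample

That makes 6 counterexamples.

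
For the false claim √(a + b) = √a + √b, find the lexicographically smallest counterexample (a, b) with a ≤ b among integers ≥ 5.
(a, b) = (5, 5)

Substituting (5, 5) into the claim:
LHS = √(5 + 5) = √(10) ≈ 3.162
RHS = √5 + √5 = 2·√(5) ≈ 4.472

Since LHS ≠ RHS, this pair disproves the claim, and no lexicographically smaller pair (a ≤ b, integers ≥ 5) does.

For instance (6, 12) is also a counterexample (LHS = 3·√(2) ≈ 4.243, RHS = √(6) + 2·√(3) ≈ 5.914), but it's lexicographically larger.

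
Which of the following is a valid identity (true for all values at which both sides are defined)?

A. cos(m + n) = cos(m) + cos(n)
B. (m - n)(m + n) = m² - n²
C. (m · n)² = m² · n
A: fails at (2, 4) — LHS = cos(6) ≈ 0.9602, RHS = cos(4) + cos(2) ≈ -1.07.
B: holds — e.g. at (2, 7), both sides equal -45.
C: fails at (2, 2) — LHS = 16, RHS = 8.

Answer: B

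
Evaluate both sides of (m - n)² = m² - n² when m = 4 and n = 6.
LHS = (4 - 6)² = 4
RHS = 4² - 6² = -20

LHS ≠ RHS, so the equation does not hold here.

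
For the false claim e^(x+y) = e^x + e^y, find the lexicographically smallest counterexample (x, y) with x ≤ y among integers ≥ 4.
(x, y) = (4, 4)

Substituting (4, 4) into the claim:
LHS = e^(4+4) = e^8 ≈ 2981
RHS = e^4 + e^4 = 2·e^4 ≈ 109.2

Since LHS ≠ RHS, this pair disproves the claim, and no lexicographically smaller pair (x ≤ y, integers ≥ 4) does.

For instance (4, 10) is also a counterexample (LHS = e^14 ≈ 1202604.3, RHS = e^4 + e^10 ≈ 22081.1), but it's lexicographically larger.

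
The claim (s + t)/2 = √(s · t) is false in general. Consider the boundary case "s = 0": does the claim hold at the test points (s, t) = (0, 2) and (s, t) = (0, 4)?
No, fails at both test points

At (0, 2): LHS = 1 ≠ RHS = 0
At (0, 4): LHS = 2 ≠ RHS = 0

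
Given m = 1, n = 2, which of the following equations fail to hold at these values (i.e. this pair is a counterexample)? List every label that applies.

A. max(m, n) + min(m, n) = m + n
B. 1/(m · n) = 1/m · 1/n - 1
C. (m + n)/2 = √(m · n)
Evaluating each claim at the given values:
A. LHS = 3, RHS = 3 → holds here (LHS = RHS)
B. LHS = 1/2, RHS = -1/2 → fails here (LHS ≠ RHS)
C. LHS = 3/2, RHS = √(2) ≈ 1.414 → fails here (LHS ≠ RHS)

Answer: B, C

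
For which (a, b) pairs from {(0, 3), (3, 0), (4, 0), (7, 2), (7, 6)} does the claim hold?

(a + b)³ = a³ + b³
Testing each pair:
(0, 3): LHS = 27, RHS = 27 → holds
(3, 0): LHS = 27, RHS = 27 → holds
(4, 0): LHS = 64, RHS = 64 → holds
(7, 2): LHS = 729, RHS = 351 → fails
(7, 6): LHS = 2197, RHS = 559 → fails

3 of 5 pairs satisfy the claim.

Answer: (0, 3), (3, 0), (4, 0)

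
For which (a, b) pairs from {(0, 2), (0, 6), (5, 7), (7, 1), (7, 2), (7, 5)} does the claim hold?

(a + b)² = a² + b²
Testing each pair:
(0, 2): LHS = 4, RHS = 4 → holds
(0, 6): LHS = 36, RHS = 36 → holds
(5, 7): LHS = 144, RHS = 74 → fails
(7, 1): LHS = 64, RHS = 50 → fails
(7, 2): LHS = 81, RHS = 53 → fails
(7, 5): LHS = 144, RHS = 74 → fails

2 of 6 pairs satisfy the claim.

Answer: (0, 2), (0, 6)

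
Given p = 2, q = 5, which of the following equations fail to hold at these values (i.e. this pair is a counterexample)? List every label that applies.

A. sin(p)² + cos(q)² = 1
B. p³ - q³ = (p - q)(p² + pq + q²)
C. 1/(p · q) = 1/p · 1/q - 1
A, C

Evaluating each claim at the given values:
A. LHS = cos(5)² + sin(2)² ≈ 0.9073, RHS = 1 → fails here (LHS ≠ RHS)
B. LHS = -117, RHS = -117 → holds here (LHS = RHS)
C. LHS = 1/10, RHS = -9/10 → fails here (LHS ≠ RHS)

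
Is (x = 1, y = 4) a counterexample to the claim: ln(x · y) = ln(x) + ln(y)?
No

Substituting x = 1, y = 4:
LHS = ln(1 · 4) = ln(4) ≈ 1.386
RHS = ln(1) + ln(4) = ln(4) ≈ 1.386

The sides agree, so this pair does not disprove the claim.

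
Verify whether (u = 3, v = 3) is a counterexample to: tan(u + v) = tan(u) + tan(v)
Yes

Substituting u = 3, v = 3:
LHS = tan(3 + 3) = tan(6) ≈ -0.291
RHS = tan(3) + tan(3) = 2·tan(3) ≈ -0.2851

Since LHS ≠ RHS, this pair disproves the claim.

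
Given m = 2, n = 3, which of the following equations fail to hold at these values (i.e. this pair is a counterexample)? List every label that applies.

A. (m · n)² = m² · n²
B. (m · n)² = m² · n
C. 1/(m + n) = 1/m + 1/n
B, C

Evaluating each claim at the given values:
A. LHS = 36, RHS = 36 → holds here (LHS = RHS)
B. LHS = 36, RHS = 12 → fails here (LHS ≠ RHS)
C. LHS = 1/5, RHS = 5/6 → fails here (LHS ≠ RHS)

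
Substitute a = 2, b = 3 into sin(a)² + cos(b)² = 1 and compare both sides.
LHS = sin(2)² + cos(3)² ≈ 1.807
RHS = 1

LHS ≠ RHS (they differ by about 0.8069), so the equation does not hold here.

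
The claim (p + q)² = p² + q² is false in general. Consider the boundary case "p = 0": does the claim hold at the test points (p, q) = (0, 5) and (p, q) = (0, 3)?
At (0, 5): LHS = 25, RHS = 25 → equal
At (0, 3): LHS = 9, RHS = 9 → equal

So the claim does hold at both of these boundary points, even though it is not an identity.

Answer: Yes, holds at both test points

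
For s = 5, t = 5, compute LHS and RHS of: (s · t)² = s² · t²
LHS = (5 · 5)² = 625
RHS = 5² · 5² = 625

LHS = RHS: the two sides agree.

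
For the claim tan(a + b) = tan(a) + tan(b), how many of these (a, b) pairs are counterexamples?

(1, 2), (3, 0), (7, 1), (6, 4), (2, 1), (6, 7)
Testing each pair:
(1, 2): LHS = tan(3) ≈ -0.1425, RHS = tan(2) + tan(1) ≈ -0.6276 → counterexample
(3, 0): LHS = tan(3) ≈ -0.1425, RHS = tan(3) ≈ -0.1425 → satisfies claim
(7, 1): LHS = tan(8) ≈ -6.8, RHS = tan(7) + tan(1) ≈ 2.429 → counterexample
(6, 4): LHS = tan(10) ≈ 0.6484, RHS = tan(6) + tan(4) ≈ 0.8668 → counterexample
(2, 1): LHS = tan(3) ≈ -0.1425, RHS = tan(2) + tan(1) ≈ -0.6276 → counterexample
(6, 7): LHS = tan(13) ≈ 0.463, RHS = tan(6) + tan(7) ≈ 0.5804 → counterexample

That makes 5 counterexamples.

Answer: 5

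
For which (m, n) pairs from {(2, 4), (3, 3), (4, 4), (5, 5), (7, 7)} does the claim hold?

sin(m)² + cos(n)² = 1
(3, 3), (4, 4), (5, 5), (7, 7)

Testing each pair:
(2, 4): LHS = cos(4)² + sin(2)² ≈ 1.254, RHS = 1 → fails
(3, 3): LHS = sin(3)² + cos(3)² = 1, RHS = 1 → holds
(4, 4): LHS = cos(4)² + sin(4)² = 1, RHS = 1 → holds
(5, 5): LHS = cos(5)² + sin(5)² = 1, RHS = 1 → holds
(7, 7): LHS = sin(7)² + cos(7)² = 1, RHS = 1 → holds

4 of 5 pairs satisfy the claim.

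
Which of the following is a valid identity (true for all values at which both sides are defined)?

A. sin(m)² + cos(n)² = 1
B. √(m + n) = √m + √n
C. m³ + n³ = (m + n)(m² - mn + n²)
A: fails at (2, 7) — LHS = cos(7)² + sin(2)² ≈ 1.395, RHS = 1.
B: fails at (3, 5) — LHS = 2·√(2) ≈ 2.828, RHS = √(3) + √(5) ≈ 3.968.
C: holds — e.g. at (3, 5), both sides equal 152.

Answer: C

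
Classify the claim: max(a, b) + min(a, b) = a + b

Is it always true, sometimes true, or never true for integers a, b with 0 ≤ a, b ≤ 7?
The identity holds for every pair in the range. For instance at (a, b) = (5, 3): both sides equal 8.

Answer: Always true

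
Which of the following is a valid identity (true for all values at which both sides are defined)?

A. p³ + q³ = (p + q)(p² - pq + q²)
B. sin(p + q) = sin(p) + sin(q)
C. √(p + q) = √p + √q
A

A: holds — e.g. at (4, 4), both sides equal 128.
B: fails at (3, 7) — LHS = sin(10) ≈ -0.544, RHS = sin(3) + sin(7) ≈ 0.7981.
C: fails at (3, 5) — LHS = 2·√(2) ≈ 2.828, RHS = √(3) + √(5) ≈ 3.968.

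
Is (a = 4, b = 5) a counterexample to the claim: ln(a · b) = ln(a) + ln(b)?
No

Substituting a = 4, b = 5:
LHS = ln(4 · 5) = ln(20) ≈ 2.996
RHS = ln(4) + ln(5) ≈ 2.996

The sides agree, so this pair does not disprove the claim.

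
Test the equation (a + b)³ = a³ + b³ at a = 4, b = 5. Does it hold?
Fails

Substituting a = 4, b = 5:

LHS = (4 + 5)³ = 729
RHS = 4³ + 5³ = 189

LHS ≠ RHS, so the equation does not hold at this point.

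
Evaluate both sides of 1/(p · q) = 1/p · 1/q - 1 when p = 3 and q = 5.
LHS = 1/(3 · 5) = 1/15
RHS = 1/3 · 1/5 - 1 = -14/15

LHS ≠ RHS, so the equation does not hold here.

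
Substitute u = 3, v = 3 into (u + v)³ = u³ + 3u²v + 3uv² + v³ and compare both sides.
LHS = (3 + 3)³ = 216
RHS = 3³ + 3·3²·3 + 3·3·3² + 3³ = 216

LHS = RHS: the two sides agree.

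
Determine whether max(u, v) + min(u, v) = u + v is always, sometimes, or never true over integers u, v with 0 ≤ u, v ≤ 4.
The identity holds for every pair in the range. For instance at (u, v) = (1, 2): both sides equal 3.

Answer: Always true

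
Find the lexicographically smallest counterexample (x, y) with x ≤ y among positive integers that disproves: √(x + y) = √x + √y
(x, y) = (1, 1)

Substituting (1, 1) into the claim:
LHS = √(1 + 1) = √(2) ≈ 1.414
RHS = √1 + √1 = 2

Since LHS ≠ RHS, this pair disproves the claim, and no lexicographically smaller pair (x ≤ y, positive integers) does.

For instance (5, 6) is also a counterexample (LHS = √(11) ≈ 3.317, RHS = √(5) + √(6) ≈ 4.686), but it's lexicographically larger.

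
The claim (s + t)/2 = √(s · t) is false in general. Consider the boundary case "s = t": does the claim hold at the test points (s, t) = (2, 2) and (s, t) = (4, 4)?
Yes, holds at both test points

At (2, 2): LHS = 2, RHS = 2 → equal
At (4, 4): LHS = 4, RHS = 4 → equal

So the claim does hold at both of these boundary points, even though it is not an identity.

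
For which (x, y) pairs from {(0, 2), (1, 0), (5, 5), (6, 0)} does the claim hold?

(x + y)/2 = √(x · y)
(5, 5)

Testing each pair:
(0, 2): LHS = 1, RHS = 0 → fails
(1, 0): LHS = 1/2, RHS = 0 → fails
(5, 5): LHS = 5, RHS = 5 → holds
(6, 0): LHS = 3, RHS = 0 → fails

1 of 4 pairs satisfies the claim.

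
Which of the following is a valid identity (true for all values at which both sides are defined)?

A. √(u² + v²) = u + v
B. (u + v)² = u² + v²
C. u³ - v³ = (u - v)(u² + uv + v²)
C

A: fails at (4, 5) — LHS = √(41) ≈ 6.403, RHS = 9.
B: fails at (5, 8) — LHS = 169, RHS = 89.
C: holds — e.g. at (3, 3), both sides equal 0.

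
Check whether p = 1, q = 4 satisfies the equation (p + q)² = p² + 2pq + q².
Substituting p = 1, q = 4:

LHS = (1 + 4)² = 25
RHS = 1² + 2·1·4 + 4² = 25

LHS = RHS, so the equation holds at this point.

Answer: Holds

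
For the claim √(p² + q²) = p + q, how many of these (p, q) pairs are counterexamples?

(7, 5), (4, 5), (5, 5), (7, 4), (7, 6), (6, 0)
5

Testing each pair:
(7, 5): LHS = √(74) ≈ 8.602, RHS = 12 → counterexample
(4, 5): LHS = √(41) ≈ 6.403, RHS = 9 → counterexample
(5, 5): LHS = 5·√(2) ≈ 7.071, RHS = 10 → counterexample
(7, 4): LHS = √(65) ≈ 8.062, RHS = 11 → counterexample
(7, 6): LHS = √(85) ≈ 9.22, RHS = 13 → counterexample
(6, 0): LHS = 6, RHS = 6 → satisfies claim

That makes 5 counterexamples.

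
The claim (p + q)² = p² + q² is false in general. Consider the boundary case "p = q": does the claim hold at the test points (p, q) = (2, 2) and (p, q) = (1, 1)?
At (2, 2): LHS = 16 ≠ RHS = 8
At (1, 1): LHS = 4 ≠ RHS = 2

Answer: No, fails at both test points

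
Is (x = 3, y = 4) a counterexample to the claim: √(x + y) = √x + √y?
Substituting x = 3, y = 4:
LHS = √(3 + 4) = √(7) ≈ 2.646
RHS = √3 + √4 = √(3) + 2 ≈ 3.732

Since LHS ≠ RHS, this pair disproves the claim.

Answer: Yes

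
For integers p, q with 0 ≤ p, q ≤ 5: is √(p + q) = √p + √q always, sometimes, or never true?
Sometimes true

It holds at (p, q) = (4, 0) (both sides equal 2), but fails at (p, q) = (2, 3) (LHS = √(5) ≈ 2.236, RHS = √(2) + √(3) ≈ 3.146).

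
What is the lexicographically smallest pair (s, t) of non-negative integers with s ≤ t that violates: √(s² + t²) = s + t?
(s, t) = (1, 1)

At (0, 6): both sides equal 6, so it holds there.

Substituting (1, 1) into the claim:
LHS = √(1² + 1²) = √(2) ≈ 1.414
RHS = 1 + 1 = 2

Since LHS ≠ RHS, this pair disproves the claim, and no lexicographically smaller pair (s ≤ t, non-negative integers) does.

For instance (2, 2) is also a counterexample (LHS = 2·√(2) ≈ 2.828, RHS = 4), but it's lexicographically larger.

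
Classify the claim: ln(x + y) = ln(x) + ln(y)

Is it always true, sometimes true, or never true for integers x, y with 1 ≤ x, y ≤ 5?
It holds at (x, y) = (2, 2) (both sides equal ln(4) ≈ 1.386), but fails at (x, y) = (5, 1) (LHS = ln(6) ≈ 1.792, RHS = ln(5) ≈ 1.609).

Answer: Sometimes true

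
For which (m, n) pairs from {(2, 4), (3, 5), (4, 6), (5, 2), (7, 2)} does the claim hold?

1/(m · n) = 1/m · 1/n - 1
Testing each pair:
(2, 4): LHS = 1/8, RHS = -7/8 → fails
(3, 5): LHS = 1/15, RHS = -14/15 → fails
(4, 6): LHS = 1/24, RHS = -23/24 → fails
(5, 2): LHS = 1/10, RHS = -9/10 → fails
(7, 2): LHS = 1/14, RHS = -13/14 → fails

No pair satisfies the claim.

Answer: None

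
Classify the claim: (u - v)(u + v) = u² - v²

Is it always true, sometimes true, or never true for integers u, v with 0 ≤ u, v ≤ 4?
The identity holds for every pair in the range. For instance at (u, v) = (2, 2): both sides equal 0.

Answer: Always true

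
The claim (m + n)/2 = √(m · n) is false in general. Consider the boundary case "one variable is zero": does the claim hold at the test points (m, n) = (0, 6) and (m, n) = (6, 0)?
At (0, 6): LHS = 3 ≠ RHS = 0
At (6, 0): LHS = 3 ≠ RHS = 0

Answer: No, fails at both test points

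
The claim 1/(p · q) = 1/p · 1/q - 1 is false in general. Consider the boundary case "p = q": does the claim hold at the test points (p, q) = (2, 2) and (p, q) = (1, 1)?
No, fails at both test points

At (2, 2): LHS = 1/4 ≠ RHS = -3/4
At (1, 1): LHS = 1 ≠ RHS = 0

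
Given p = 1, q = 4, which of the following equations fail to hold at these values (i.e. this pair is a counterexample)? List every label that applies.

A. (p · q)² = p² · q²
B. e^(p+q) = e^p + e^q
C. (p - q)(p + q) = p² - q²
B

Evaluating each claim at the given values:
A. LHS = 16, RHS = 16 → holds here (LHS = RHS)
B. LHS = e^5 ≈ 148.4, RHS = e + e^4 ≈ 57.32 → fails here (LHS ≠ RHS)
C. LHS = -15, RHS = -15 → holds here (LHS = RHS)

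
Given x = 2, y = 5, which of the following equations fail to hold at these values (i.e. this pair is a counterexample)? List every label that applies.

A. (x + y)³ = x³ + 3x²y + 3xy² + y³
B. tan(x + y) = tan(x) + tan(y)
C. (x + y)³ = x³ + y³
B, C

Evaluating each claim at the given values:
A. LHS = 343, RHS = 343 → holds here (LHS = RHS)
B. LHS = tan(7) ≈ 0.8714, RHS = tan(5) + tan(2) ≈ -5.566 → fails here (LHS ≠ RHS)
C. LHS = 343, RHS = 133 → fails here (LHS ≠ RHS)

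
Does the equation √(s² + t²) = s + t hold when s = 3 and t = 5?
Substituting s = 3, t = 5:

LHS = √(3² + 5²) = √(34) ≈ 5.831
RHS = 3 + 5 = 8

LHS ≠ RHS, so the equation does not hold at this point.

Answer: Fails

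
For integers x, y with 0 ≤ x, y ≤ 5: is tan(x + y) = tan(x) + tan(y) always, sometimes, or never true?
It holds at (x, y) = (0, 1) (both sides equal tan(1) ≈ 1.557), but fails at (x, y) = (2, 4) (LHS = tan(6) ≈ -0.291, RHS = tan(2) + tan(4) ≈ -1.027).

Answer: Sometimes true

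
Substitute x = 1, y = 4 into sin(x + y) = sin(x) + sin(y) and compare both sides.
LHS = sin(1 + 4) = sin(5) ≈ -0.9589
RHS = sin(1) + sin(4) ≈ 0.08467

LHS ≠ RHS (they differ by about 1.044), so the equation does not hold here.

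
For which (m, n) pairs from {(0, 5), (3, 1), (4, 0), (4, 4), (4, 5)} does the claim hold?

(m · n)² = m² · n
(0, 5), (3, 1), (4, 0)

Testing each pair:
(0, 5): LHS = 0, RHS = 0 → holds
(3, 1): LHS = 9, RHS = 9 → holds
(4, 0): LHS = 0, RHS = 0 → holds
(4, 4): LHS = 256, RHS = 64 → fails
(4, 5): LHS = 400, RHS = 80 → fails

3 of 5 pairs satisfy the claim.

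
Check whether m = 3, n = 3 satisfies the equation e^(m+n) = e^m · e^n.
Substituting m = 3, n = 3:

LHS = e^(3+3) = e^6 ≈ 403.4
RHS = e^3 · e^3 = e^6 ≈ 403.4

LHS = RHS, so the equation holds at this point.

Answer: Holds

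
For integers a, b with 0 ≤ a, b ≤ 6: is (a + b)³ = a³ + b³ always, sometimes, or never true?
It holds at (a, b) = (3, 0) (both sides equal 27), but fails at (a, b) = (4, 2) (LHS = 216, RHS = 72).

Answer: Sometimes true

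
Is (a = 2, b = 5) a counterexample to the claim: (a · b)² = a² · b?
Yes

Substituting a = 2, b = 5:
LHS = (2 · 5)² = 100
RHS = 2² · 5 = 20

Since LHS ≠ RHS, this pair disproves the claim.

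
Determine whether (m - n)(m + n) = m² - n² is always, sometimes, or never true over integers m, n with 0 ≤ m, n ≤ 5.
The identity holds for every pair in the range. For instance at (m, n) = (5, 1): both sides equal 24.

Answer: Always true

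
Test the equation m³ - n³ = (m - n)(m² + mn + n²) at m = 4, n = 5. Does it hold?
Substituting m = 4, n = 5:

LHS = 4³ - 5³ = -61
RHS = (4 - 5)(4² + 4·5 + 5²) = -61

LHS = RHS, so the equation holds at this point.

Answer: Holds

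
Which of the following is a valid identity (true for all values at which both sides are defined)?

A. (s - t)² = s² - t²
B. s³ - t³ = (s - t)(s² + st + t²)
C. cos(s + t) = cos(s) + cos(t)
B

A: fails at (4, 6) — LHS = 4, RHS = -20.
B: holds — e.g. at (2, 7), both sides equal -335.
C: fails at (2, 2) — LHS = cos(4) ≈ -0.6536, RHS = 2·cos(2) ≈ -0.8323.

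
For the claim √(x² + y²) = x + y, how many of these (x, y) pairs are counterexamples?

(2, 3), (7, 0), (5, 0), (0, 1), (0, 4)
1

Testing each pair:
(2, 3): LHS = √(13) ≈ 3.606, RHS = 5 → counterexample
(7, 0): LHS = 7, RHS = 7 → satisfies claim
(5, 0): LHS = 5, RHS = 5 → satisfies claim
(0, 1): LHS = 1, RHS = 1 → satisfies claim
(0, 4): LHS = 4, RHS = 4 → satisfies claim

That makes 1 counterexample.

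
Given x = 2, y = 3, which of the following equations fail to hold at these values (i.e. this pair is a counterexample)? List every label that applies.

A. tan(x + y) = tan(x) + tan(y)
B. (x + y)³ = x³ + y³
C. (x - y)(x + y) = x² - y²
A, B

Evaluating each claim at the given values:
A. LHS = tan(5) ≈ -3.381, RHS = tan(2) + tan(3) ≈ -2.328 → fails here (LHS ≠ RHS)
B. LHS = 125, RHS = 35 → fails here (LHS ≠ RHS)
C. LHS = -5, RHS = -5 → holds here (LHS = RHS)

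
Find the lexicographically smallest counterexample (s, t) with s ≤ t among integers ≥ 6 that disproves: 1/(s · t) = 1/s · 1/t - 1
Substituting (6, 6) into the claim:
LHS = 1/(6 · 6) = 1/36
RHS = 1/6 · 1/6 - 1 = -35/36

Since LHS ≠ RHS, this pair disproves the claim, and no lexicographically smaller pair (s ≤ t, integers ≥ 6) does.

For instance (7, 7) is also a counterexample (LHS = 1/49, RHS = -48/49), but it's lexicographically larger.

Answer: (s, t) = (6, 6)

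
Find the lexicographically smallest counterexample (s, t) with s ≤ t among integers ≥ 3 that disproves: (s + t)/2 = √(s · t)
At (3, 3): both sides equal 3, so it holds there.

Substituting (3, 4) into the claim:
LHS = (3 + 4)/2 = 7/2
RHS = √(3 · 4) = 2·√(3) ≈ 3.464

Since LHS ≠ RHS, this pair disproves the claim, and no lexicographically smaller pair (s ≤ t, integers ≥ 3) does.

For instance (3, 9) is also a counterexample (LHS = 6, RHS = 3·√(3) ≈ 5.196), but it's lexicographically larger.

Answer: (s, t) = (3, 4)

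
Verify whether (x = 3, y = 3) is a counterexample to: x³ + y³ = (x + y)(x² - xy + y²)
Substituting x = 3, y = 3:
LHS = 3³ + 3³ = 54
RHS = (3 + 3)(3² - 3·3 + 3²) = 54

The sides agree, so this pair does not disprove the claim.

Answer: No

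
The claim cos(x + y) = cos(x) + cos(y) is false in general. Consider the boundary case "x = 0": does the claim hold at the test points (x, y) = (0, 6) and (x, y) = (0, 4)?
No, fails at both test points

At (0, 6): LHS = cos(6) ≈ 0.9602 ≠ RHS = cos(6) + 1 ≈ 1.96
At (0, 4): LHS = cos(4) ≈ -0.6536 ≠ RHS = cos(4) + 1 ≈ 0.3464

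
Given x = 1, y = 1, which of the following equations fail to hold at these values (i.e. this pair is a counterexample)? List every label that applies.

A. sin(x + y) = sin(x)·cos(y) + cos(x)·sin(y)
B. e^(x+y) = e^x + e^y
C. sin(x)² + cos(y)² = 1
B

Evaluating each claim at the given values:
A. LHS = sin(2) ≈ 0.9093, RHS = 2·sin(1)·cos(1) ≈ 0.9093 → holds here (LHS = RHS)
B. LHS = e^2 ≈ 7.389, RHS = 2·e ≈ 5.437 → fails here (LHS ≠ RHS)
C. LHS = cos(1)² + sin(1)² = 1, RHS = 1 → holds here (LHS = RHS)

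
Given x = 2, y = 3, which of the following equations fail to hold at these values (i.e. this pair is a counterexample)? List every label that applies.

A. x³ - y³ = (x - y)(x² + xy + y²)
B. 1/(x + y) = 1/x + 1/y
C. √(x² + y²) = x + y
Evaluating each claim at the given values:
A. LHS = -19, RHS = -19 → holds here (LHS = RHS)
B. LHS = 1/5, RHS = 5/6 → fails here (LHS ≠ RHS)
C. LHS = √(13) ≈ 3.606, RHS = 5 → fails here (LHS ≠ RHS)

Answer: B, C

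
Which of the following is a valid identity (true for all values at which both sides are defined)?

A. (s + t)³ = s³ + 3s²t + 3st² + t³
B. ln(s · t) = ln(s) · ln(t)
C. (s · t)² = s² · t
A

A: holds — e.g. at (6, 7), both sides equal 2197.
B: fails at (4, 4) — LHS = ln(16) ≈ 2.773, RHS = ln(4)² ≈ 1.922.
C: fails at (5, 5) — LHS = 625, RHS = 125.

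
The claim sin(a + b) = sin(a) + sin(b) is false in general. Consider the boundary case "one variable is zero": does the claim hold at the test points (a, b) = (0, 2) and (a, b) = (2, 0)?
At (0, 2): LHS = sin(2) ≈ 0.9093, RHS = sin(2) ≈ 0.9093 → equal
At (2, 0): LHS = sin(2) ≈ 0.9093, RHS = sin(2) ≈ 0.9093 → equal

So the claim does hold at both of these boundary points, even though it is not an identity.

Answer: Yes, holds at both test points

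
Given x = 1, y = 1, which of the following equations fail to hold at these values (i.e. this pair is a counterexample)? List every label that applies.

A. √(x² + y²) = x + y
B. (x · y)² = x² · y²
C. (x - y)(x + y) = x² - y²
A

Evaluating each claim at the given values:
A. LHS = √(2) ≈ 1.414, RHS = 2 → fails here (LHS ≠ RHS)
B. LHS = 1, RHS = 1 → holds here (LHS = RHS)
C. LHS = 0, RHS = 0 → holds here (LHS = RHS)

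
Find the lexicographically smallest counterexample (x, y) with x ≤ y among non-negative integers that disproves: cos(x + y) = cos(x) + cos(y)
(x, y) = (0, 0)

Substituting (0, 0) into the claim:
LHS = cos(0 + 0) = 1
RHS = cos(0) + cos(0) = 2

Since LHS ≠ RHS, this pair disproves the claim, and no lexicographically smaller pair (x ≤ y, non-negative integers) does.

For instance (3, 5) is also a counterexample (LHS = cos(8) ≈ -0.1455, RHS = cos(3) + cos(5) ≈ -0.7063), but it's lexicographically larger.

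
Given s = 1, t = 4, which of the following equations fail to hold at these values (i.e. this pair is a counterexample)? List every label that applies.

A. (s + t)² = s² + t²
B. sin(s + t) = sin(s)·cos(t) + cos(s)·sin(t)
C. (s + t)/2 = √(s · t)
A, C

Evaluating each claim at the given values:
A. LHS = 25, RHS = 17 → fails here (LHS ≠ RHS)
B. LHS = sin(5) ≈ -0.9589, RHS = sin(1)·cos(4) + sin(4)·cos(1) ≈ -0.9589 → holds here (LHS = RHS)
C. LHS = 5/2, RHS = 2 → fails here (LHS ≠ RHS)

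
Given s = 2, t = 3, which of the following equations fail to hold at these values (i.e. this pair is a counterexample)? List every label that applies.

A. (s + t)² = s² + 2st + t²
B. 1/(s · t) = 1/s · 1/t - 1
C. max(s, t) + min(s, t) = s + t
B

Evaluating each claim at the given values:
A. LHS = 25, RHS = 25 → holds here (LHS = RHS)
B. LHS = 1/6, RHS = -5/6 → fails here (LHS ≠ RHS)
C. LHS = 5, RHS = 5 → holds here (LHS = RHS)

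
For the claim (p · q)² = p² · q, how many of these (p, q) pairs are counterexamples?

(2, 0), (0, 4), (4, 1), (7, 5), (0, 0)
1

Testing each pair:
(2, 0): LHS = 0, RHS = 0 → satisfies claim
(0, 4): LHS = 0, RHS = 0 → satisfies claim
(4, 1): LHS = 16, RHS = 16 → satisfies claim
(7, 5): LHS = 1225, RHS = 245 → counterexample
(0, 0): LHS = 0, RHS = 0 → satisfies claim

That makes 1 counterexample.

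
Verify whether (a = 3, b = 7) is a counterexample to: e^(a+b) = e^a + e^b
Substituting a = 3, b = 7:
LHS = e^(3+7) = e^10 ≈ 22026.5
RHS = e^3 + e^7 ≈ 1117

Since LHS ≠ RHS, this pair disproves the claim.

Answer: Yes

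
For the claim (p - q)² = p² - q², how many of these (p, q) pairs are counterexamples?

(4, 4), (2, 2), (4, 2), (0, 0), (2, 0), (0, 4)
Testing each pair:
(4, 4): LHS = 0, RHS = 0 → satisfies claim
(2, 2): LHS = 0, RHS = 0 → satisfies claim
(4, 2): LHS = 4, RHS = 12 → counterexample
(0, 0): LHS = 0, RHS = 0 → satisfies claim
(2, 0): LHS = 4, RHS = 4 → satisfies claim
(0, 4): LHS = 16, RHS = -16 → counterexample

That makes 2 counterexamples.

Answer: 2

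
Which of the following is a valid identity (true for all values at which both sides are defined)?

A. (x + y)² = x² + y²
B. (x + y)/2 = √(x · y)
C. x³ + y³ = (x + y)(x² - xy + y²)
A: fails at (3, 7) — LHS = 100, RHS = 58.
B: fails at (2, 3) — LHS = 5/2, RHS = √(6) ≈ 2.449.
C: holds — e.g. at (1, 4), both sides equal 65.

Answer: C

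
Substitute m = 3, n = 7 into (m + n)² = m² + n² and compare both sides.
LHS = (3 + 7)² = 100
RHS = 3² + 7² = 58

LHS ≠ RHS, so the equation does not hold here.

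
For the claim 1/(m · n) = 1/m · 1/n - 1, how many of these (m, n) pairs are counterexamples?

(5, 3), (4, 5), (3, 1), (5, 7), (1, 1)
5

Testing each pair:
(5, 3): LHS = 1/15, RHS = -14/15 → counterexample
(4, 5): LHS = 1/20, RHS = -19/20 → counterexample
(3, 1): LHS = 1/3, RHS = -2/3 → counterexample
(5, 7): LHS = 1/35, RHS = -34/35 → counterexample
(1, 1): LHS = 1, RHS = 0 → counterexample

That makes 5 counterexamples.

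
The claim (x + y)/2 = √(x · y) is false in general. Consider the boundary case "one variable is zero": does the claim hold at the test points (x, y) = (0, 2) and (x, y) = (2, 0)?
No, fails at both test points

At (0, 2): LHS = 1 ≠ RHS = 0
At (2, 0): LHS = 1 ≠ RHS = 0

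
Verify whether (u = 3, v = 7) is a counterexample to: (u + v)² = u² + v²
Substituting u = 3, v = 7:
LHS = (3 + 7)² = 100
RHS = 3² + 7² = 58

Since LHS ≠ RHS, this pair disproves the claim.

Answer: Yes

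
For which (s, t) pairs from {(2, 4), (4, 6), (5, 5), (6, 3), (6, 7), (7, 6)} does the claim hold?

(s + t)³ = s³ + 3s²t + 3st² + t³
All pairs

Testing each pair:
(2, 4): LHS = 216, RHS = 216 → holds
(4, 6): LHS = 1000, RHS = 1000 → holds
(5, 5): LHS = 1000, RHS = 1000 → holds
(6, 3): LHS = 729, RHS = 729 → holds
(6, 7): LHS = 2197, RHS = 2197 → holds
(7, 6): LHS = 2197, RHS = 2197 → holds

Every pair satisfies the claim.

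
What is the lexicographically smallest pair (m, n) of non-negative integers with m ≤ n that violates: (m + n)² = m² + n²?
Substituting (1, 1) into the claim:
LHS = (1 + 1)² = 4
RHS = 1² + 1² = 2

Since LHS ≠ RHS, this pair disproves the claim, and no lexicographically smaller pair (m ≤ n, non-negative integers) does.

For instance (1, 7) is also a counterexample (LHS = 64, RHS = 50), but it's lexicographically larger.

Answer: (m, n) = (1, 1)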